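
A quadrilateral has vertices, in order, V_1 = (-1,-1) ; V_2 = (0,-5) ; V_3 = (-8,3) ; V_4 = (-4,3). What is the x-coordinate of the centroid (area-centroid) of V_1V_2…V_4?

Apply the surveyor's formula. First the cross-terms c_i = x_i·y_{i+1} − x_{i+1}·y_i:
  5, -40, -12, 7  ⇒  2A = -40, A = -20.
Then Σ (x_i + x_{i+1})·c_i = 424, so x̄ = 424 / (6·(-20)) = -53/15.

-53/15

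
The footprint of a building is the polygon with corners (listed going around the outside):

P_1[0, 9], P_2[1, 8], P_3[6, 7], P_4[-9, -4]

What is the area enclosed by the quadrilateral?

46

Σ = (-9) + (-41) + (39) + (-81) = -92
Area = |Σ|/2 = 46.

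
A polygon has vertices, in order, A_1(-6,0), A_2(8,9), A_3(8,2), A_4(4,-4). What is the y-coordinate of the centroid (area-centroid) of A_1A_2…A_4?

Apply the shoelace (surveyor's) formula. First the cross-terms c_i = x_i·y_{i+1} − x_{i+1}·y_i:
  -54, -56, -40, -24  ⇒  2A = -174, A = -87.
Then Σ (y_i + y_{i+1})·c_i = -926, so ȳ = -926 / (6·(-87)) = 463/261.

463/261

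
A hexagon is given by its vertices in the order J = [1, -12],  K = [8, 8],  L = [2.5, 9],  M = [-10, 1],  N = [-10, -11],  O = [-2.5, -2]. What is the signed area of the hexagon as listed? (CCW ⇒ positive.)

Apply the shoelace formula: 2A = Σ (x_i·y_{i+1} − x_{i+1}·y_i), indices taken mod 6.
Σ = (104) + (52) + (92.5) + (120) + (-7.5) + (32) = 393
Signed area = Σ/2 = 196.5 (positive ⇒ counter-clockwise traversal).

196.5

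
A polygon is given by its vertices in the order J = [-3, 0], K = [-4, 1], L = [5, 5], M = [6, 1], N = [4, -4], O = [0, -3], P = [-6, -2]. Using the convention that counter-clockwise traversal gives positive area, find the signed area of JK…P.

Apply the shoelace (surveyor's) formula: 2A = Σ (x_i·y_{i+1} − x_{i+1}·y_i), indices taken mod 7.
J→K: (-3)(1) − (-4)(0) = -3
K→L: (-4)(5) − (5)(1) = -25
L→M: (5)(1) − (6)(5) = -25
M→N: (6)(-4) − (4)(1) = -28
N→O: (4)(-3) − (0)(-4) = -12
O→P: (0)(-2) − (-6)(-3) = -18
P→J: (-6)(0) − (-3)(-2) = -6
Σ = -117
Signed area = Σ/2 = -58.5 (negative ⇒ clockwise traversal).

-58.5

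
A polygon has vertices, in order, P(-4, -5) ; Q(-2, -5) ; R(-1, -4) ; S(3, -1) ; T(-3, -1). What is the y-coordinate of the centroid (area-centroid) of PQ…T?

Apply Gauss's area formula. First the cross-terms c_i = x_i·y_{i+1} − x_{i+1}·y_i:
  10, 3, 13, -6, 11  ⇒  2A = 31, A = 15.5.
Then Σ (y_i + y_{i+1})·c_i = -246, so ȳ = -246 / (6·15.5) = -82/31.

-82/31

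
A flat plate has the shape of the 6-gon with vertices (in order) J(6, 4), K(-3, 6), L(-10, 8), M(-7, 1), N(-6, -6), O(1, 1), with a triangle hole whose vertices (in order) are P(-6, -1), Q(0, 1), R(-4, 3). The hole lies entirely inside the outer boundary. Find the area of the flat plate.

78

Outer boundary:
Apply the shoelace (surveyor's) formula: 2A = Σ (x_i·y_{i+1} − x_{i+1}·y_i), indices taken mod 6.
Σ = (48) + (36) + (46) + (48) + (0) + (-2) = 176
Area = |Σ|/2 = 88.
Hole:
Apply the shoelace formula: 2A = Σ (x_i·y_{i+1} − x_{i+1}·y_i), indices taken mod 3.
Σ = (-6) + (4) + (22) = 20
Area = |Σ|/2 = 10.
Net area = 88 − 10 = 78.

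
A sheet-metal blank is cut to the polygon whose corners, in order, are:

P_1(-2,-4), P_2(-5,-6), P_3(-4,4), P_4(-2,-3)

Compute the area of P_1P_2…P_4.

15

Apply the shoelace formula: 2A = Σ (x_i·y_{i+1} − x_{i+1}·y_i), indices taken mod 4.
Σ = (-8) + (-44) + (20) + (2) = -30
Area = |Σ|/2 = 15.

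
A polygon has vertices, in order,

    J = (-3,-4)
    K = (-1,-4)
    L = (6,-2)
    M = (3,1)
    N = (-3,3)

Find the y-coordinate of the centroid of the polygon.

Apply the shoelace formula. First the cross-terms c_i = x_i·y_{i+1} − x_{i+1}·y_i:
  8, 26, 12, 12, 21  ⇒  2A = 79, A = 39.5.
Then Σ (y_i + y_{i+1})·c_i = -205, so ȳ = -205 / (6·39.5) = -205/237.

-205/237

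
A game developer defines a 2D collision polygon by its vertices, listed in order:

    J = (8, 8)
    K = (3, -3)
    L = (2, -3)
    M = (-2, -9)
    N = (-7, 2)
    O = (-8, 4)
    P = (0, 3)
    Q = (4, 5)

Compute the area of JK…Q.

Apply the shoelace formula: 2A = Σ (x_i·y_{i+1} − x_{i+1}·y_i), indices taken mod 8.
Σ = (-48) + (-3) + (-24) + (-67) + (-12) + (-24) + (-12) + (-8) = -198
Area = |Σ|/2 = 99.

99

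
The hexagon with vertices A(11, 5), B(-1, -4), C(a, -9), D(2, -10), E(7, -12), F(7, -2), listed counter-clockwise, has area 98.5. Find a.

The doubled signed area Σ (x_i y_{i+1} − x_{i+1} y_i) is linear in a.
With a=0 it equals 161; the coefficient of a is -6 (from the two edges through C).
So -6·a + 161 = 2·98.5 = 197 ⇒ a = -6.

-6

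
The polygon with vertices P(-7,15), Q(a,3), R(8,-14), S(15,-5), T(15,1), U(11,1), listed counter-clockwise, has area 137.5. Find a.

4

Write out the shoelace sum; only the two edges meeting at Q involve a:
2·Area = [((-7)·3 − a·15) + (a·(-14) − 8·3)] + 436
       = -29·a + 391 = 275
⇒ a = 4.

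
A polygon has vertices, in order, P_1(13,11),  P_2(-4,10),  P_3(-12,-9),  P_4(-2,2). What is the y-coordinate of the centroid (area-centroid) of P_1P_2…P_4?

Apply Gauss's area formula. First the cross-terms c_i = x_i·y_{i+1} − x_{i+1}·y_i:
  174, 156, -42, -48  ⇒  2A = 240, A = 120.
Then Σ (y_i + y_{i+1})·c_i = 3480, so ȳ = 3480 / (6·120) = 29/6.

29/6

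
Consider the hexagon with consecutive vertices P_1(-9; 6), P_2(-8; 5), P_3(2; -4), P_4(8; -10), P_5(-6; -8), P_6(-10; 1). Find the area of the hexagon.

112

Apply the shoelace (surveyor's) formula: 2A = Σ (x_i·y_{i+1} − x_{i+1}·y_i), indices taken mod 6.
Σ = (3) + (22) + (12) + (-124) + (-86) + (-51) = -224
Area = |Σ|/2 = 112.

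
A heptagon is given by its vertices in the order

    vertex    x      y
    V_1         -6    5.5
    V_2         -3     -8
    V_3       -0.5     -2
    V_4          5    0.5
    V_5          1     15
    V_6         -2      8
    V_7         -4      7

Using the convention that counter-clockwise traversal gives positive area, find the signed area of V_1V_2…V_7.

Apply the shoelace (surveyor's) formula: 2A = Σ (x_i·y_{i+1} − x_{i+1}·y_i), indices taken mod 7.
Σ = (64.5) + (2) + (9.75) + (74.5) + (38) + (18) + (20) = 226.75
Signed area = Σ/2 = 113.375 (positive ⇒ counter-clockwise traversal).

113.375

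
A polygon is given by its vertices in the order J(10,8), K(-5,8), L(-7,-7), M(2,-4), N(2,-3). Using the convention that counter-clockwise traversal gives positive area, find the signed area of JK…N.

Apply the shoelace (surveyor's) formula: 2A = Σ (x_i·y_{i+1} − x_{i+1}·y_i), indices taken mod 5.
J→K: (10)(8) − (-5)(8) = 120
K→L: (-5)(-7) − (-7)(8) = 91
L→M: (-7)(-4) − (2)(-7) = 42
M→N: (2)(-3) − (2)(-4) = 2
N→J: (2)(8) − (10)(-3) = 46
Σ = 301
Signed area = Σ/2 = 150.5 (positive ⇒ counter-clockwise traversal).

150.5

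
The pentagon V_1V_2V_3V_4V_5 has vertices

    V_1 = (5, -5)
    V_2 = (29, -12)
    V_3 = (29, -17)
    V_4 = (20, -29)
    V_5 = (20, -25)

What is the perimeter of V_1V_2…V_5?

|V_1V_2| = √((24)² + (-7)²) = √625 = 25
|V_2V_3| = √((0)² + (-5)²) = √25 = 5
|V_3V_4| = √((-9)² + (-12)²) = √225 = 15
|V_4V_5| = √((0)² + (4)²) = √16 = 4
|V_5V_1| = √((-15)² + (20)²) = √625 = 25
Perimeter = 25 + 5 + 15 + 4 + 25 = 74.

74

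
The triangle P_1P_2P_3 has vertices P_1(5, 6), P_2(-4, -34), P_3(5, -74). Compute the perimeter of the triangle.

|P_1P_2| = √((-9)² + (-40)²) = √1681 = 41
|P_2P_3| = √((9)² + (-40)²) = √1681 = 41
|P_3P_1| = √((0)² + (80)²) = √6400 = 80
Perimeter = 41 + 41 + 80 = 162.

162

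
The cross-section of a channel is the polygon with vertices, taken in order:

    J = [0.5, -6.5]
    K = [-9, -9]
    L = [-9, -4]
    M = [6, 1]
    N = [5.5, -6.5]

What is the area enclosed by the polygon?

Apply the surveyor's formula: 2A = Σ (x_i·y_{i+1} − x_{i+1}·y_i), indices taken mod 5.
Σ = (-63) + (-45) + (15) + (-44.5) + (-32.5) = -170
Area = |Σ|/2 = 85.

85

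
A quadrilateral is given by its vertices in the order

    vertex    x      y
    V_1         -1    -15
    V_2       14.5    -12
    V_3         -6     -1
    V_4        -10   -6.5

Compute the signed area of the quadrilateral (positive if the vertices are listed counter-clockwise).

157.75

Apply the shoelace (surveyor's) formula: 2A = Σ (x_i·y_{i+1} − x_{i+1}·y_i), indices taken mod 4.
Cross-terms: 229.5, -86.5, 29, 143.5  ⇒  Σ = 315.5
Signed area = Σ/2 = 157.75 (positive ⇒ counter-clockwise traversal).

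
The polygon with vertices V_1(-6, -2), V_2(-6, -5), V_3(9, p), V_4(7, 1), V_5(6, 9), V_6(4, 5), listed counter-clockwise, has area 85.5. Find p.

Write out the shoelace sum; only the two edges meeting at V_3 involve p:
2·Area = [((-6)·p − 9·(-5)) + (9·1 − 7·p)] + 91
       = -13·p + 145 = 171
⇒ p = -2.

-2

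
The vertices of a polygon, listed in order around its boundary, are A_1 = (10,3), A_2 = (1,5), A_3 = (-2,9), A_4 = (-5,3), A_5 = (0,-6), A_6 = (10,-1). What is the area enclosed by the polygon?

117.5

Apply the surveyor's formula: 2A = Σ (x_i·y_{i+1} − x_{i+1}·y_i), indices taken mod 6.
A_1→A_2: (10)(5) − (1)(3) = 47
A_2→A_3: (1)(9) − (-2)(5) = 19
A_3→A_4: (-2)(3) − (-5)(9) = 39
A_4→A_5: (-5)(-6) − (0)(3) = 30
A_5→A_6: (0)(-1) − (10)(-6) = 60
A_6→A_1: (10)(3) − (10)(-1) = 40
Σ = 235
Area = |Σ|/2 = 117.5.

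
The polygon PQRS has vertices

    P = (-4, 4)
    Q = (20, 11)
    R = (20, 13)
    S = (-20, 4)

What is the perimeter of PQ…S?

84

|PQ| = √((24)² + (7)²) = √625 = 25
|QR| = √((0)² + (2)²) = √4 = 2
|RS| = √((-40)² + (-9)²) = √1681 = 41
|SP| = √((16)² + (0)²) = √256 = 16
Perimeter = 25 + 2 + 41 + 16 = 84.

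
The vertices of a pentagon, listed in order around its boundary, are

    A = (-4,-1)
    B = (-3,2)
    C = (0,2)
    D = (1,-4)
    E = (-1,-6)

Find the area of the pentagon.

26

Σ = (-11) + (-6) + (-2) + (-10) + (-23) = -52
Area = |Σ|/2 = 26.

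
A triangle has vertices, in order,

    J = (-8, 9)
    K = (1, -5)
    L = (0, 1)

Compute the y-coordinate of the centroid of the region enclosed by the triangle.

Apply the shoelace formula. First the cross-terms c_i = x_i·y_{i+1} − x_{i+1}·y_i:
  31, 1, 8  ⇒  2A = 40, A = 20.
Then Σ (y_i + y_{i+1})·c_i = 200, so ȳ = 200 / (6·20) = 5/3.

5/3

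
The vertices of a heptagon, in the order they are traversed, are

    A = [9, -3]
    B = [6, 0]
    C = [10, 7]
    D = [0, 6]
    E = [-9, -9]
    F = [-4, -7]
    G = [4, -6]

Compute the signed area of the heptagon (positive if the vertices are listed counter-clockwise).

Apply Gauss's area formula: 2A = Σ (x_i·y_{i+1} − x_{i+1}·y_i), indices taken mod 7.
Cross-terms: 18, 42, 60, 54, 27, 52, 42  ⇒  Σ = 295
Signed area = Σ/2 = 147.5 (positive ⇒ counter-clockwise traversal).

147.5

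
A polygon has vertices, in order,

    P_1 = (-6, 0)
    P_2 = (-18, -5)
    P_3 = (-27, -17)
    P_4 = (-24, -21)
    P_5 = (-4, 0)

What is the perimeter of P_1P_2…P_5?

64

|P_1P_2| = √((-12)² + (-5)²) = √169 = 13
|P_2P_3| = √((-9)² + (-12)²) = √225 = 15
|P_3P_4| = √((3)² + (-4)²) = √25 = 5
|P_4P_5| = √((20)² + (21)²) = √841 = 29
|P_5P_1| = √((-2)² + (0)²) = √4 = 2
Perimeter = 13 + 15 + 5 + 29 + 2 = 64.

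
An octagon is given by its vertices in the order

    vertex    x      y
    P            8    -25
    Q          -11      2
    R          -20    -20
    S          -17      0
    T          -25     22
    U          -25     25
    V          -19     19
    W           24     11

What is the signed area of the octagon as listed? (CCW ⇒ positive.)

-1070.5

Apply the shoelace formula: 2A = Σ (x_i·y_{i+1} − x_{i+1}·y_i), indices taken mod 8.
P→Q: (8)(2) − (-11)(-25) = -259
Q→R: (-11)(-20) − (-20)(2) = 260
R→S: (-20)(0) − (-17)(-20) = -340
S→T: (-17)(22) − (-25)(0) = -374
T→U: (-25)(25) − (-25)(22) = -75
U→V: (-25)(19) − (-19)(25) = 0
V→W: (-19)(11) − (24)(19) = -665
W→P: (24)(-25) − (8)(11) = -688
Σ = -2141
Signed area = Σ/2 = -1070.5 (negative ⇒ clockwise traversal).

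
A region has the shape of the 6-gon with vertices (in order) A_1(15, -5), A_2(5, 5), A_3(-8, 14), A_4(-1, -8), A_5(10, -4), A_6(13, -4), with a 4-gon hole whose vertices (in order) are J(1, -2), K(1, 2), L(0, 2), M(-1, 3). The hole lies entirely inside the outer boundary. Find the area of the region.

186

Outer boundary:
Apply the shoelace formula: 2A = Σ (x_i·y_{i+1} − x_{i+1}·y_i), indices taken mod 6.
Σ = (100) + (110) + (78) + (84) + (12) + (-5) = 379
Area = |Σ|/2 = 189.5.
Hole:
Cross-terms: 4, 2, 2, -1  ⇒  Σ = 7
Area = |Σ|/2 = 3.5.
Net area = 189.5 − 3.5 = 186.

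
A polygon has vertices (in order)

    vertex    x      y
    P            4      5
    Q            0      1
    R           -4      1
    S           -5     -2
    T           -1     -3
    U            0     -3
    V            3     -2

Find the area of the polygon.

Apply the shoelace formula: 2A = Σ (x_i·y_{i+1} − x_{i+1}·y_i), indices taken mod 7.
Cross-terms: 4, 4, 13, 13, 3, 9, 23  ⇒  Σ = 69
Area = |Σ|/2 = 34.5.

34.5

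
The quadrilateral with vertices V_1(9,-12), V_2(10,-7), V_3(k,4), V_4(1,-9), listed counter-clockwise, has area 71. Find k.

10

The doubled signed area Σ (x_i y_{i+1} − x_{i+1} y_i) is linear in k.
With k=0 it equals 162; the coefficient of k is -2 (from the two edges through V_3).
So -2·k + 162 = 2·71 = 142 ⇒ k = 10.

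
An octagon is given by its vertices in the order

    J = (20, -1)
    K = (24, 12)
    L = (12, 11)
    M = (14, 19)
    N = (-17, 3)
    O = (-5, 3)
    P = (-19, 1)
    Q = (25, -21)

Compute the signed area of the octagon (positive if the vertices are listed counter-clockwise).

804

Apply Gauss's area formula: 2A = Σ (x_i·y_{i+1} − x_{i+1}·y_i), indices taken mod 8.
Σ = (264) + (120) + (74) + (365) + (-36) + (52) + (374) + (395) = 1608
Signed area = Σ/2 = 804 (positive ⇒ counter-clockwise traversal).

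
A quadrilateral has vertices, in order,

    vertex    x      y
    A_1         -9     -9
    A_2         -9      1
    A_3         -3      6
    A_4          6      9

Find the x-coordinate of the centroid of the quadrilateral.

Apply the shoelace formula. First the cross-terms c_i = x_i·y_{i+1} − x_{i+1}·y_i:
  -90, -51, -63, 27  ⇒  2A = -177, A = -88.5.
Then Σ (x_i + x_{i+1})·c_i = 1962, so x̄ = 1962 / (6·(-88.5)) = -218/59.

-218/59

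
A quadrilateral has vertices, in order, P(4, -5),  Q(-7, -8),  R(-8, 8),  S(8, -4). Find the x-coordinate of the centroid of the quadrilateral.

-571/243

Apply the surveyor's formula. First the cross-terms c_i = x_i·y_{i+1} − x_{i+1}·y_i:
  -67, -120, -32, -24  ⇒  2A = -243, A = -121.5.
Then Σ (x_i + x_{i+1})·c_i = 1713, so x̄ = 1713 / (6·(-121.5)) = -571/243.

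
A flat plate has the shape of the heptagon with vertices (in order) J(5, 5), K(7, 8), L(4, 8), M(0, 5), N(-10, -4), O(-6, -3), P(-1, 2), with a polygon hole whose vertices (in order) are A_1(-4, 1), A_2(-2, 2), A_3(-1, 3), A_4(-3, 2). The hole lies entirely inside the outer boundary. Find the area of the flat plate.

Outer boundary:
Σ = (5) + (24) + (20) + (50) + (6) + (-15) + (-15) = 75
Area = |Σ|/2 = 37.5.
Hole:
Apply the shoelace formula: 2A = Σ (x_i·y_{i+1} − x_{i+1}·y_i), indices taken mod 4.
Cross-terms: -6, -4, 7, 5  ⇒  Σ = 2
Area = |Σ|/2 = 1.
Net area = 37.5 − 1 = 36.5.

36.5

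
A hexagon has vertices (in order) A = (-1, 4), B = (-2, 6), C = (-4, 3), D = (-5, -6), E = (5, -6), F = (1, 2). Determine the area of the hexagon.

Σ = (2) + (18) + (39) + (60) + (16) + (6) = 141
Area = |Σ|/2 = 70.5.

70.5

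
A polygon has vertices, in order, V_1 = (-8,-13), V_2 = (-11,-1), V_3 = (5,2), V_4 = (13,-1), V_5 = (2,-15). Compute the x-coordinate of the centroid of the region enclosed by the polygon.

-5/87

Apply the surveyor's formula. First the cross-terms c_i = x_i·y_{i+1} − x_{i+1}·y_i:
  -135, -17, -31, -193, -146  ⇒  2A = -522, A = -261.
Then Σ (x_i + x_{i+1})·c_i = 90, so x̄ = 90 / (6·(-261)) = -5/87.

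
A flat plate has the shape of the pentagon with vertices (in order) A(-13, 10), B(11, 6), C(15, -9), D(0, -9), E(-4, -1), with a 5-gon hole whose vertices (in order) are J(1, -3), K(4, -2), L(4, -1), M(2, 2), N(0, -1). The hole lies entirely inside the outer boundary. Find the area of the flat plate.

Outer boundary:
Apply the shoelace formula: 2A = Σ (x_i·y_{i+1} − x_{i+1}·y_i), indices taken mod 5.
Σ = (-188) + (-189) + (-135) + (-36) + (-53) = -601
Area = |Σ|/2 = 300.5.
Hole:
J→K: (1)(-2) − (4)(-3) = 10
K→L: (4)(-1) − (4)(-2) = 4
L→M: (4)(2) − (2)(-1) = 10
M→N: (2)(-1) − (0)(2) = -2
N→J: (0)(-3) − (1)(-1) = 1
Σ = 23
Area = |Σ|/2 = 11.5.
Net area = 300.5 − 11.5 = 289.

289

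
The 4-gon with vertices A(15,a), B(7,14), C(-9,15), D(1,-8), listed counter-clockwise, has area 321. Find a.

The doubled signed area Σ (x_i y_{i+1} − x_{i+1} y_i) is linear in a.
With a=0 it equals 618; the coefficient of a is -6 (from the two edges through A).
So -6·a + 618 = 2·321 = 642 ⇒ a = -4.

-4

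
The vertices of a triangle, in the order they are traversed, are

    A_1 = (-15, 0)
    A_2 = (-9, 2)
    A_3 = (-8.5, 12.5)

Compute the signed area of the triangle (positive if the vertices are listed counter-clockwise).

31

Σ = (-30) + (-95.5) + (187.5) = 62
Signed area = Σ/2 = 31 (positive ⇒ counter-clockwise traversal).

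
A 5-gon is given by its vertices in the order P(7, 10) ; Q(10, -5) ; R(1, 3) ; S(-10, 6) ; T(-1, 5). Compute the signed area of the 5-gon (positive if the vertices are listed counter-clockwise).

Apply the shoelace formula: 2A = Σ (x_i·y_{i+1} − x_{i+1}·y_i), indices taken mod 5.
Σ = (-135) + (35) + (36) + (-44) + (-45) = -153
Signed area = Σ/2 = -76.5 (negative ⇒ clockwise traversal).

-76.5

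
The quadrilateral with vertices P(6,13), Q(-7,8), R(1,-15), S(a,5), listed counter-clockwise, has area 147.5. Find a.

The doubled signed area Σ (x_i y_{i+1} − x_{i+1} y_i) is linear in a.
With a=0 it equals 211; the coefficient of a is 28 (from the two edges through S).
So 28·a + 211 = 2·147.5 = 295 ⇒ a = 3.

3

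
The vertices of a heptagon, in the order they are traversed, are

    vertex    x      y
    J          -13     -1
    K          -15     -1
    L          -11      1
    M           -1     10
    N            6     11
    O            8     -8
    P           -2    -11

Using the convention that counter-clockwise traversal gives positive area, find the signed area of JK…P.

-294.5

Σ = (-2) + (-26) + (-109) + (-71) + (-136) + (-104) + (-141) = -589
Signed area = Σ/2 = -294.5 (negative ⇒ clockwise traversal).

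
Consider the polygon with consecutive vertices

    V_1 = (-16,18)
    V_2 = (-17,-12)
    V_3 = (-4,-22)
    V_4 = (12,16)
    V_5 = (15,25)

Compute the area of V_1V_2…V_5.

877

Apply the surveyor's formula: 2A = Σ (x_i·y_{i+1} − x_{i+1}·y_i), indices taken mod 5.
Σ = (498) + (326) + (200) + (60) + (670) = 1754
Area = |Σ|/2 = 877.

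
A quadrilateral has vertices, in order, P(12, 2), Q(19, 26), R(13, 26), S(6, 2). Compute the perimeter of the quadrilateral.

|PQ| = √((7)² + (24)²) = √625 = 25
|QR| = √((-6)² + (0)²) = √36 = 6
|RS| = √((-7)² + (-24)²) = √625 = 25
|SP| = √((6)² + (0)²) = √36 = 6
Perimeter = 25 + 6 + 25 + 6 = 62.

62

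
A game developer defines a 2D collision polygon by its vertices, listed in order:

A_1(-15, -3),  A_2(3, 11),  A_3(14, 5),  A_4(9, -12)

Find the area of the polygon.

Apply the shoelace formula: 2A = Σ (x_i·y_{i+1} − x_{i+1}·y_i), indices taken mod 4.
Σ = (-156) + (-139) + (-213) + (-207) = -715
Area = |Σ|/2 = 357.5.

357.5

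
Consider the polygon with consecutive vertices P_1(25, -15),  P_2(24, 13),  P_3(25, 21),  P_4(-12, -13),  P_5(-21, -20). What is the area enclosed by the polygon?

786.5

Σ = (685) + (179) + (-73) + (-33) + (815) = 1573
Area = |Σ|/2 = 786.5.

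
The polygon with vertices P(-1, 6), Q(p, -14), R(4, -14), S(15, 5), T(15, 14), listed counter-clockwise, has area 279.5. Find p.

-1

Write out the shoelace sum; only the two edges meeting at Q involve p:
2·Area = [((-1)·(-14) − p·6) + (p·(-14) − 4·(-14))] + 469
       = -20·p + 539 = 559
⇒ p = -1.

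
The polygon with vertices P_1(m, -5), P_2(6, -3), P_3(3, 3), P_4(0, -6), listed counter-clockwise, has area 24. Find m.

Write out the shoelace sum; only the two edges meeting at P_1 involve m:
2·Area = [(0·(-5) − m·(-6)) + (m·(-3) − 6·(-5))] + 9
       = 3·m + 39 = 48
⇒ m = 3.

3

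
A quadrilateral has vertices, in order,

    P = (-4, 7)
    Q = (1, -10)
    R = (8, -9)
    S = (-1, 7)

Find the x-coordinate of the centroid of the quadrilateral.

Apply the surveyor's formula. First the cross-terms c_i = x_i·y_{i+1} − x_{i+1}·y_i:
  33, 71, 47, 21  ⇒  2A = 172, A = 86.
Then Σ (x_i + x_{i+1})·c_i = 764, so x̄ = 764 / (6·86) = 191/129.

191/129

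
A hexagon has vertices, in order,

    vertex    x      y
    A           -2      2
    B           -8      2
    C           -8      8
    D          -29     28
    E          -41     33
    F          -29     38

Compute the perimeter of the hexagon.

112

|AB| = √((-6)² + (0)²) = √36 = 6
|BC| = √((0)² + (6)²) = √36 = 6
|CD| = √((-21)² + (20)²) = √841 = 29
|DE| = √((-12)² + (5)²) = √169 = 13
|EF| = √((12)² + (5)²) = √169 = 13
|FA| = √((27)² + (-36)²) = √2025 = 45
Perimeter = 6 + 6 + 29 + 13 + 13 + 45 = 112.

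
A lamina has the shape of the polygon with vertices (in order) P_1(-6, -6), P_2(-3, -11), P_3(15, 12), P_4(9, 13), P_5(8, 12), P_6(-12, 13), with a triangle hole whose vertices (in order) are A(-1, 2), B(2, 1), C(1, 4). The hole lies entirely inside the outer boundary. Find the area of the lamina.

329

Outer boundary:
Apply Gauss's area formula: 2A = Σ (x_i·y_{i+1} − x_{i+1}·y_i), indices taken mod 6.
Cross-terms: 48, 129, 87, 4, 248, 150  ⇒  Σ = 666
Area = |Σ|/2 = 333.
Hole:
Apply the surveyor's formula: 2A = Σ (x_i·y_{i+1} − x_{i+1}·y_i), indices taken mod 3.
A→B: (-1)(1) − (2)(2) = -5
B→C: (2)(4) − (1)(1) = 7
C→A: (1)(2) − (-1)(4) = 6
Σ = 8
Area = |Σ|/2 = 4.
Net area = 333 − 4 = 329.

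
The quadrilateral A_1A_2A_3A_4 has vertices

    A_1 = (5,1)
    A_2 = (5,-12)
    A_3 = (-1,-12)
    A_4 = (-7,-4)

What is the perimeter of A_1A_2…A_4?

|A_1A_2| = √((0)² + (-13)²) = √169 = 13
|A_2A_3| = √((-6)² + (0)²) = √36 = 6
|A_3A_4| = √((-6)² + (8)²) = √100 = 10
|A_4A_1| = √((12)² + (5)²) = √169 = 13
Perimeter = 13 + 6 + 10 + 13 = 42.

42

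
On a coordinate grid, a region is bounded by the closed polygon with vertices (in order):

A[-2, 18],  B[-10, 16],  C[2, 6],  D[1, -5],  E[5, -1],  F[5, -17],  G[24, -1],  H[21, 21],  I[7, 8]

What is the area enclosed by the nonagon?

Apply the shoelace formula: 2A = Σ (x_i·y_{i+1} − x_{i+1}·y_i), indices taken mod 9.
Cross-terms: 148, -92, -16, 24, -80, 403, 525, 21, 142  ⇒  Σ = 1075
Area = |Σ|/2 = 537.5.

537.5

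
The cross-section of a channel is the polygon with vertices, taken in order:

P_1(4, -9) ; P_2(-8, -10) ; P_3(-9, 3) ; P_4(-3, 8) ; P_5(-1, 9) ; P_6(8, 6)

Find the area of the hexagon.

241

Apply the shoelace formula: 2A = Σ (x_i·y_{i+1} − x_{i+1}·y_i), indices taken mod 6.
Σ = (-112) + (-114) + (-63) + (-19) + (-78) + (-96) = -482
Area = |Σ|/2 = 241.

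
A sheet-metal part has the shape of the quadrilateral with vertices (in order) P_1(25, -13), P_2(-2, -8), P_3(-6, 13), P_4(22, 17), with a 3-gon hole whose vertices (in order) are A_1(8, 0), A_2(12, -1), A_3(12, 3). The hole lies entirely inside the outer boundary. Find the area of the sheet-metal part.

Outer boundary:
Apply the shoelace formula: 2A = Σ (x_i·y_{i+1} − x_{i+1}·y_i), indices taken mod 4.
Σ = (-226) + (-74) + (-388) + (-711) = -1399
Area = |Σ|/2 = 699.5.
Hole:
Apply the shoelace (surveyor's) formula: 2A = Σ (x_i·y_{i+1} − x_{i+1}·y_i), indices taken mod 3.
Σ = (-8) + (48) + (-24) = 16
Area = |Σ|/2 = 8.
Net area = 699.5 − 8 = 691.5.

691.5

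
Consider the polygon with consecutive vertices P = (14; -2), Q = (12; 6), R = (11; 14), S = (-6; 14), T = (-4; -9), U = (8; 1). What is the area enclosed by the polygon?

298

Apply the shoelace formula: 2A = Σ (x_i·y_{i+1} − x_{i+1}·y_i), indices taken mod 6.
P→Q: (14)(6) − (12)(-2) = 108
Q→R: (12)(14) − (11)(6) = 102
R→S: (11)(14) − (-6)(14) = 238
S→T: (-6)(-9) − (-4)(14) = 110
T→U: (-4)(1) − (8)(-9) = 68
U→P: (8)(-2) − (14)(1) = -30
Σ = 596
Area = |Σ|/2 = 298.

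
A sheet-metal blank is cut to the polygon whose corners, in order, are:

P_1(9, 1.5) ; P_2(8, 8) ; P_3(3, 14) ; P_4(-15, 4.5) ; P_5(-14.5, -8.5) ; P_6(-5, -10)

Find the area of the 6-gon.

P_1→P_2: (9)(8) − (8)(1.5) = 60
P_2→P_3: (8)(14) − (3)(8) = 88
P_3→P_4: (3)(4.5) − (-15)(14) = 223.5
P_4→P_5: (-15)(-8.5) − (-14.5)(4.5) = 192.75
P_5→P_6: (-14.5)(-10) − (-5)(-8.5) = 102.5
P_6→P_1: (-5)(1.5) − (9)(-10) = 82.5
Σ = 749.25
Area = |Σ|/2 = 374.625.

374.625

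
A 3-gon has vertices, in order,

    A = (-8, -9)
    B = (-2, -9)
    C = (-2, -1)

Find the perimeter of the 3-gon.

|AB| = √((6)² + (0)²) = √36 = 6
|BC| = √((0)² + (8)²) = √64 = 8
|CA| = √((-6)² + (-8)²) = √100 = 10
Perimeter = 6 + 8 + 10 = 24.

24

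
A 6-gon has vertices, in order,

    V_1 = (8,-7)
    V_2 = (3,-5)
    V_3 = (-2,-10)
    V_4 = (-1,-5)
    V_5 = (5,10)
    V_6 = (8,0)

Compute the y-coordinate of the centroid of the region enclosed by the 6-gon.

Apply the shoelace (surveyor's) formula. First the cross-terms c_i = x_i·y_{i+1} − x_{i+1}·y_i:
  -19, -40, 0, 15, -80, -56  ⇒  2A = -180, A = -90.
Then Σ (y_i + y_{i+1})·c_i = 495, so ȳ = 495 / (6·(-90)) = -11/12.

-11/12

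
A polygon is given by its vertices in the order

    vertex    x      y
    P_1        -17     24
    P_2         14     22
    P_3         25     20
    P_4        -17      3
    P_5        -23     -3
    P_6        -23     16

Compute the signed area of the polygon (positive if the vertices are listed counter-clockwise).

-581

Cross-terms: -710, -270, 415, 120, -437, -280  ⇒  Σ = -1162
Signed area = Σ/2 = -581 (negative ⇒ clockwise traversal).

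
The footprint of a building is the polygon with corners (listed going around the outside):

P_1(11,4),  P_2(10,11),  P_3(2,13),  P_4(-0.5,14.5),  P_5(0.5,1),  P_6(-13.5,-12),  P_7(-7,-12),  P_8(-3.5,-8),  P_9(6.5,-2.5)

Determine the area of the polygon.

Apply the shoelace (surveyor's) formula: 2A = Σ (x_i·y_{i+1} − x_{i+1}·y_i), indices taken mod 9.
Cross-terms: 81, 108, 35.5, -7.75, 7.5, 78, 14, 60.75, 53.5  ⇒  Σ = 430.5
Area = |Σ|/2 = 215.25.

215.25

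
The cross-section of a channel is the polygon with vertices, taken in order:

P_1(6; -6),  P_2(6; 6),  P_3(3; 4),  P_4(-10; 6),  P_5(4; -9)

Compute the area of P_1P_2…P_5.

116

Apply Gauss's area formula: 2A = Σ (x_i·y_{i+1} − x_{i+1}·y_i), indices taken mod 5.
Cross-terms: 72, 6, 58, 66, 30  ⇒  Σ = 232
Area = |Σ|/2 = 116.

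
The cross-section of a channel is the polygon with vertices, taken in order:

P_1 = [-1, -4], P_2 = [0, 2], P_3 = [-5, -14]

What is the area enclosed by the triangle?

Apply Gauss's area formula: 2A = Σ (x_i·y_{i+1} − x_{i+1}·y_i), indices taken mod 3.
P_1→P_2: (-1)(2) − (0)(-4) = -2
P_2→P_3: (0)(-14) − (-5)(2) = 10
P_3→P_1: (-5)(-4) − (-1)(-14) = 6
Σ = 14
Area = |Σ|/2 = 7.

7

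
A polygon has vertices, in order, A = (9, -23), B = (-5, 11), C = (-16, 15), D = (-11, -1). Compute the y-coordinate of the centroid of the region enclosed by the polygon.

-13/22

Apply the shoelace formula. First the cross-terms c_i = x_i·y_{i+1} − x_{i+1}·y_i:
  -16, 101, 181, 262  ⇒  2A = 528, A = 264.
Then Σ (y_i + y_{i+1})·c_i = -936, so ȳ = -936 / (6·264) = -13/22.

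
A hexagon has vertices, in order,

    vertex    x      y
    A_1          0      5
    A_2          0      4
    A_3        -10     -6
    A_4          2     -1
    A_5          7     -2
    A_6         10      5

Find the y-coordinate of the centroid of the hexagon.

Apply Gauss's area formula. First the cross-terms c_i = x_i·y_{i+1} − x_{i+1}·y_i:
  0, 40, 22, 3, 55, 50  ⇒  2A = 170, A = 85.
Then Σ (y_i + y_{i+1})·c_i = 422, so ȳ = 422 / (6·85) = 211/255.

211/255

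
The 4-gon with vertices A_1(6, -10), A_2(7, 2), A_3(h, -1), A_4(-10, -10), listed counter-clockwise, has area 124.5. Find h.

-2

Write out the shoelace sum; only the two edges meeting at A_3 involve h:
2·Area = [(7·(-1) − h·2) + (h·(-10) − (-10)·(-1))] + 242
       = -12·h + 225 = 249
⇒ h = -2.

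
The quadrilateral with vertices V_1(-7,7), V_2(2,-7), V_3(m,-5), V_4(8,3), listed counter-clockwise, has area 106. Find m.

7

The doubled signed area Σ (x_i y_{i+1} − x_{i+1} y_i) is linear in m.
With m=0 it equals 142; the coefficient of m is 10 (from the two edges through V_3).
So 10·m + 142 = 2·106 = 212 ⇒ m = 7.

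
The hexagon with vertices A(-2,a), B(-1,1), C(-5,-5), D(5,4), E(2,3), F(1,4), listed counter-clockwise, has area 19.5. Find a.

3

Write out the shoelace sum; only the two edges meeting at A involve a:
2·Area = [(1·a − (-2)·4) + ((-2)·1 − (-1)·a)] + 27
       = 2·a + 33 = 39
⇒ a = 3.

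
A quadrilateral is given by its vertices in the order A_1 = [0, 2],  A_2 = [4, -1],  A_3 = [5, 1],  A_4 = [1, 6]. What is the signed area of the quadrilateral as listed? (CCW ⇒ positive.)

16

Apply Gauss's area formula: 2A = Σ (x_i·y_{i+1} − x_{i+1}·y_i), indices taken mod 4.
Σ = (-8) + (9) + (29) + (2) = 32
Signed area = Σ/2 = 16 (positive ⇒ counter-clockwise traversal).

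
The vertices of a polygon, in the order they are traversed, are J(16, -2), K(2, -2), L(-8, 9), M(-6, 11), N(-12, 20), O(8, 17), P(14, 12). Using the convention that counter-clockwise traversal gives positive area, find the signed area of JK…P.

-387

Apply Gauss's area formula: 2A = Σ (x_i·y_{i+1} − x_{i+1}·y_i), indices taken mod 7.
J→K: (16)(-2) − (2)(-2) = -28
K→L: (2)(9) − (-8)(-2) = 2
L→M: (-8)(11) − (-6)(9) = -34
M→N: (-6)(20) − (-12)(11) = 12
N→O: (-12)(17) − (8)(20) = -364
O→P: (8)(12) − (14)(17) = -142
P→J: (14)(-2) − (16)(12) = -220
Σ = -774
Signed area = Σ/2 = -387 (negative ⇒ clockwise traversal).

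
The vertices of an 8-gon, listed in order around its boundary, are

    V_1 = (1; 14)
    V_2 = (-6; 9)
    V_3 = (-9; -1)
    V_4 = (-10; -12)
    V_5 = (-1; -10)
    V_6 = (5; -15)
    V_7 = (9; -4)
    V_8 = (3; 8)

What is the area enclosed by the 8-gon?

V_1→V_2: (1)(9) − (-6)(14) = 93
V_2→V_3: (-6)(-1) − (-9)(9) = 87
V_3→V_4: (-9)(-12) − (-10)(-1) = 98
V_4→V_5: (-10)(-10) − (-1)(-12) = 88
V_5→V_6: (-1)(-15) − (5)(-10) = 65
V_6→V_7: (5)(-4) − (9)(-15) = 115
V_7→V_8: (9)(8) − (3)(-4) = 84
V_8→V_1: (3)(14) − (1)(8) = 34
Σ = 664
Area = |Σ|/2 = 332.

332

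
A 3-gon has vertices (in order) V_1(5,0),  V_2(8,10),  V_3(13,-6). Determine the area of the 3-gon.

Σ = (50) + (-178) + (30) = -98
Area = |Σ|/2 = 49.

49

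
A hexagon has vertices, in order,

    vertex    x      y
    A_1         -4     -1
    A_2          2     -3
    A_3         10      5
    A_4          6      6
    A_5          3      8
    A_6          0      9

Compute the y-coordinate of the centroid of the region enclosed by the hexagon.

Apply the surveyor's formula. First the cross-terms c_i = x_i·y_{i+1} − x_{i+1}·y_i:
  14, 40, 30, 30, 27, 36  ⇒  2A = 177, A = 88.5.
Then Σ (y_i + y_{i+1})·c_i = 1521, so ȳ = 1521 / (6·88.5) = 169/59.

169/59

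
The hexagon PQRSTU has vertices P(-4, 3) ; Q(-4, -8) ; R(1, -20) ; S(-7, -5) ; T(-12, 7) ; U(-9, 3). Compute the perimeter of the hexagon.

|PQ| = √((0)² + (-11)²) = √121 = 11
|QR| = √((5)² + (-12)²) = √169 = 13
|RS| = √((-8)² + (15)²) = √289 = 17
|ST| = √((-5)² + (12)²) = √169 = 13
|TU| = √((3)² + (-4)²) = √25 = 5
|UP| = √((5)² + (0)²) = √25 = 5
Perimeter = 11 + 13 + 17 + 13 + 5 + 5 = 64.

64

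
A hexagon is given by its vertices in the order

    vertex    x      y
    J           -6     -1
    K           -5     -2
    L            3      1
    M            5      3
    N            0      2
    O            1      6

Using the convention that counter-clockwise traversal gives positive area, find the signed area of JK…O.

27.5

Apply Gauss's area formula: 2A = Σ (x_i·y_{i+1} − x_{i+1}·y_i), indices taken mod 6.
Σ = (7) + (1) + (4) + (10) + (-2) + (35) = 55
Signed area = Σ/2 = 27.5 (positive ⇒ counter-clockwise traversal).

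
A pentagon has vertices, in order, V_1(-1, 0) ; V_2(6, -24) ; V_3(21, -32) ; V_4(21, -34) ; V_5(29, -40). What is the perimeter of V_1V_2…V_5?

|V_1V_2| = √((7)² + (-24)²) = √625 = 25
|V_2V_3| = √((15)² + (-8)²) = √289 = 17
|V_3V_4| = √((0)² + (-2)²) = √4 = 2
|V_4V_5| = √((8)² + (-6)²) = √100 = 10
|V_5V_1| = √((-30)² + (40)²) = √2500 = 50
Perimeter = 25 + 17 + 2 + 10 + 50 = 104.

104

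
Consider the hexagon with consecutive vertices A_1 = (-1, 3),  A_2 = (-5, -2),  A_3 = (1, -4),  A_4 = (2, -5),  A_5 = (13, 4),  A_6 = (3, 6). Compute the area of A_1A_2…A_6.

Apply the surveyor's formula: 2A = Σ (x_i·y_{i+1} − x_{i+1}·y_i), indices taken mod 6.
Σ = (17) + (22) + (3) + (73) + (66) + (15) = 196
Area = |Σ|/2 = 98.

98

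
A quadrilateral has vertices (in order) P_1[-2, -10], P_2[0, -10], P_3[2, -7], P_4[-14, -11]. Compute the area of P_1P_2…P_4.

19

Apply the surveyor's formula: 2A = Σ (x_i·y_{i+1} − x_{i+1}·y_i), indices taken mod 4.
Σ = (20) + (20) + (-120) + (118) = 38
Area = |Σ|/2 = 19.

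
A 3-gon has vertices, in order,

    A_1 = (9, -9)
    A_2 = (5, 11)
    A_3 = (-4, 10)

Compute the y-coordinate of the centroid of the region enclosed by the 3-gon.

4

Apply the shoelace formula. First the cross-terms c_i = x_i·y_{i+1} − x_{i+1}·y_i:
  144, 94, -54  ⇒  2A = 184, A = 92.
Then Σ (y_i + y_{i+1})·c_i = 2208, so ȳ = 2208 / (6·92) = 4.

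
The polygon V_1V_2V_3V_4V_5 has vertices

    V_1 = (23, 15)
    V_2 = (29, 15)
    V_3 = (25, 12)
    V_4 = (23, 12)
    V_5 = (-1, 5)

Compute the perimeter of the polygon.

64

|V_1V_2| = √((6)² + (0)²) = √36 = 6
|V_2V_3| = √((-4)² + (-3)²) = √25 = 5
|V_3V_4| = √((-2)² + (0)²) = √4 = 2
|V_4V_5| = √((-24)² + (-7)²) = √625 = 25
|V_5V_1| = √((24)² + (10)²) = √676 = 26
Perimeter = 6 + 5 + 2 + 25 + 26 = 64.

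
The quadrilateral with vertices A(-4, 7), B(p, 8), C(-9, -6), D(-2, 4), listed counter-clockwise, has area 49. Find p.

-8

The doubled signed area Σ (x_i y_{i+1} − x_{i+1} y_i) is linear in p.
With p=0 it equals -6; the coefficient of p is -13 (from the two edges through B).
So -13·p + -6 = 2·49 = 98 ⇒ p = -8.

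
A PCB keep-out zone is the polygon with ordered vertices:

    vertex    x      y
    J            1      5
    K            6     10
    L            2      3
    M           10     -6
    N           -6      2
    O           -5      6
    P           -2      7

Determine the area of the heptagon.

Apply Gauss's area formula: 2A = Σ (x_i·y_{i+1} − x_{i+1}·y_i), indices taken mod 7.
Σ = (-20) + (-2) + (-42) + (-16) + (-26) + (-23) + (-17) = -146
Area = |Σ|/2 = 73.

73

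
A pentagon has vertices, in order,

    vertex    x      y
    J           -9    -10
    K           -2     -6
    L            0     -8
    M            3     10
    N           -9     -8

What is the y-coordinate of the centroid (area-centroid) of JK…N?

-152/79

Apply the shoelace formula. First the cross-terms c_i = x_i·y_{i+1} − x_{i+1}·y_i:
  34, 16, 24, 66, 18  ⇒  2A = 158, A = 79.
Then Σ (y_i + y_{i+1})·c_i = -912, so ȳ = -912 / (6·79) = -152/79.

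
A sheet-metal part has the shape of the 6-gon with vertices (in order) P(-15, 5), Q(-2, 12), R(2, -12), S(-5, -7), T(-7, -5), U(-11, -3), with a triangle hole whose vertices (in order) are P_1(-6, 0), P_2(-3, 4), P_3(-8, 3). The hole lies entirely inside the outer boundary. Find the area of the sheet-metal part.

192.5

Outer boundary:
Apply Gauss's area formula: 2A = Σ (x_i·y_{i+1} − x_{i+1}·y_i), indices taken mod 6.
Σ = (-170) + (0) + (-74) + (-24) + (-34) + (-100) = -402
Area = |Σ|/2 = 201.
Hole:
Cross-terms: -24, 23, 18  ⇒  Σ = 17
Area = |Σ|/2 = 8.5.
Net area = 201 − 8.5 = 192.5.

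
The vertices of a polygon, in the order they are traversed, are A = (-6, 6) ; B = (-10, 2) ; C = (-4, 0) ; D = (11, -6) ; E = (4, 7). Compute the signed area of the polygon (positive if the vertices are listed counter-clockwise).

123.5

Apply the shoelace formula: 2A = Σ (x_i·y_{i+1} − x_{i+1}·y_i), indices taken mod 5.
Cross-terms: 48, 8, 24, 101, 66  ⇒  Σ = 247
Signed area = Σ/2 = 123.5 (positive ⇒ counter-clockwise traversal).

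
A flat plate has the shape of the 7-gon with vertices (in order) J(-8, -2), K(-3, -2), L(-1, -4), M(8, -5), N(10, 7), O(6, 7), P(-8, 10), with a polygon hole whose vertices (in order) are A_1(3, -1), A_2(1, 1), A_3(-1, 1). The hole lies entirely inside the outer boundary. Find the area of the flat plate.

Outer boundary:
J→K: (-8)(-2) − (-3)(-2) = 10
K→L: (-3)(-4) − (-1)(-2) = 10
L→M: (-1)(-5) − (8)(-4) = 37
M→N: (8)(7) − (10)(-5) = 106
N→O: (10)(7) − (6)(7) = 28
O→P: (6)(10) − (-8)(7) = 116
P→J: (-8)(-2) − (-8)(10) = 96
Σ = 403
Area = |Σ|/2 = 201.5.
Hole:
Apply the shoelace formula: 2A = Σ (x_i·y_{i+1} − x_{i+1}·y_i), indices taken mod 3.
Σ = (4) + (2) + (-2) = 4
Area = |Σ|/2 = 2.
Net area = 201.5 − 2 = 199.5.

199.5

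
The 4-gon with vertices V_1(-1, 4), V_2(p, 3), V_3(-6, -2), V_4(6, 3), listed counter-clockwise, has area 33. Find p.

The doubled signed area Σ (x_i y_{i+1} − x_{i+1} y_i) is linear in p.
With p=0 it equals 36; the coefficient of p is -6 (from the two edges through V_2).
So -6·p + 36 = 2·33 = 66 ⇒ p = -5.

-5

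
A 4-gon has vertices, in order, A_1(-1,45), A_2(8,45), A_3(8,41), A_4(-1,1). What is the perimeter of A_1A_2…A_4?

98

|A_1A_2| = √((9)² + (0)²) = √81 = 9
|A_2A_3| = √((0)² + (-4)²) = √16 = 4
|A_3A_4| = √((-9)² + (-40)²) = √1681 = 41
|A_4A_1| = √((0)² + (44)²) = √1936 = 44
Perimeter = 9 + 4 + 41 + 44 = 98.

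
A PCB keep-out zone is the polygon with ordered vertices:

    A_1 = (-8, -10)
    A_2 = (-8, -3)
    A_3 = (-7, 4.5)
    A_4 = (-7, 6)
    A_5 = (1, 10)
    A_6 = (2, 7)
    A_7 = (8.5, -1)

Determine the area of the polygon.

Cross-terms: -56, -57, -10.5, -76, -13, -61.5, -93  ⇒  Σ = -367
Area = |Σ|/2 = 183.5.

183.5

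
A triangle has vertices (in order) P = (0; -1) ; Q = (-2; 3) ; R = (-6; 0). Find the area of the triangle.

11

Apply the shoelace (surveyor's) formula: 2A = Σ (x_i·y_{i+1} − x_{i+1}·y_i), indices taken mod 3.
Cross-terms: -2, 18, 6  ⇒  Σ = 22
Area = |Σ|/2 = 11.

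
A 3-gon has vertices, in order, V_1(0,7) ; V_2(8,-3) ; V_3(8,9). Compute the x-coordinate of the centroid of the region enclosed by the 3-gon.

16/3

Apply Gauss's area formula. First the cross-terms c_i = x_i·y_{i+1} − x_{i+1}·y_i:
  -56, 96, 56  ⇒  2A = 96, A = 48.
Then Σ (x_i + x_{i+1})·c_i = 1536, so x̄ = 1536 / (6·48) = 16/3.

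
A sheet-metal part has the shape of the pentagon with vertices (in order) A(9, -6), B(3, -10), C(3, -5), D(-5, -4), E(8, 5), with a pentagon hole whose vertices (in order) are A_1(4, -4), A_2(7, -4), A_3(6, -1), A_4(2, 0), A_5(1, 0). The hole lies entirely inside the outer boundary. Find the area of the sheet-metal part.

Outer boundary:
Cross-terms: -72, 15, -37, 7, -93  ⇒  Σ = -180
Area = |Σ|/2 = 90.
Hole:
A_1→A_2: (4)(-4) − (7)(-4) = 12
A_2→A_3: (7)(-1) − (6)(-4) = 17
A_3→A_4: (6)(0) − (2)(-1) = 2
A_4→A_5: (2)(0) − (1)(0) = 0
A_5→A_1: (1)(-4) − (4)(0) = -4
Σ = 27
Area = |Σ|/2 = 13.5.
Net area = 90 − 13.5 = 76.5.

76.5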